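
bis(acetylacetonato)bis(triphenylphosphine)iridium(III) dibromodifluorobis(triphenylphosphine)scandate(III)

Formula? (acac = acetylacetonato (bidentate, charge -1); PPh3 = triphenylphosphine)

[Ir(acac)2(PPh3)2][ScBr2F2(PPh3)2]

Cation [Ir…]: ligand charges -2, Ir(III) ⇒ ion charge 1+.
Anion [Sc…]: ligand charges -4, Sc(III) ⇒ ion charge 1−.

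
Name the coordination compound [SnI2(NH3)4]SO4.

tetraamminediiodotin(IV) sulfate

The 1 sulfate counter-ion carries a total charge of -2, so each complex ion is 2+.
Ligand charges: 4×ammine (neutral), 2×iodo (-1 each); total -2. So Sn + (-2) = 2+, giving Sn = +4.
Ligands are named alphabetically: ammine before iodo.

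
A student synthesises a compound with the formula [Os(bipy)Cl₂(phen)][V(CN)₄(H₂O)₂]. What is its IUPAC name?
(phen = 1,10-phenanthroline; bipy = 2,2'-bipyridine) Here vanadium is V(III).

V is given as +3; the anion's ligand charges sum to -4, so the complex anion is 1−.
A 1:1 salt means the cation carries the equal and opposite charge, 1+.
Cation: ligand charges sum to -2; for the ion to be 1+, Os = +3.

(2,2'-bipyridine)dichloro(1,10-phenanthroline)osmium(III) diaquatetracyanovanadate(III)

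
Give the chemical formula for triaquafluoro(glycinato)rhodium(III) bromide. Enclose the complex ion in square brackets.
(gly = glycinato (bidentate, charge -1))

Ligands: 1 glycinato (gly, -1), 1 fluoro (F, -1), 3 aqua (H2O, neutral). Ligand charge sum = -2.
With Rh in oxidation state +3, the complex ion is [Rh...]^1+.
Charge balance with bromide (-1) requires 1 complex ion per 1 bromide.

[RhF(gly)(H2O)3]Br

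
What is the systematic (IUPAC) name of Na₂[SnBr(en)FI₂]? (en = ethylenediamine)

The 2 sodium counter-ions carry a total charge of +2, so each complex ion is 2−.
Ligand charges: 1×fluoro (-1 each), 1×ethylenediamine (neutral), 2×iodo (-1 each), 1×bromo (-1 each); total -4. So Sn + (-4) = 2−, giving Sn = +2.
Ligands are named alphabetically: bromo before ethylenediamine before fluoro before iodo.
The complex ion is anionic, so tin takes the -ate form stannate(II).

sodium bromo(ethylenediamine)fluorodiiodostannate(II)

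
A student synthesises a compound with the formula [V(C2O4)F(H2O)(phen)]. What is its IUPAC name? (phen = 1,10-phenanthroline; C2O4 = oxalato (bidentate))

aquafluorooxalato(1,10-phenanthroline)vanadium(III)

There is no counter-ion, so the complex is neutral overall.
Ligand charges: 1×1,10-phenanthroline (neutral), 1×aqua (neutral), 1×fluoro (-1 each), 1×oxalato (-2 each); total -3. So V + (-3) = 0, giving V = +3.
Ligands are named alphabetically: aqua before fluoro before oxalato before phenanthroline.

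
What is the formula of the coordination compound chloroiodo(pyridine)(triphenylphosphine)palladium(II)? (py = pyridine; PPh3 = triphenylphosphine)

Ligands: 1 iodo (I, -1), 1 pyridine (py, neutral), 1 triphenylphosphine (PPh3, neutral), 1 chloro (Cl, -1). Ligand charge sum = -2.
With Pd in oxidation state +2, the complex ion is [Pd...].

[PdClI(PPh3)(py)]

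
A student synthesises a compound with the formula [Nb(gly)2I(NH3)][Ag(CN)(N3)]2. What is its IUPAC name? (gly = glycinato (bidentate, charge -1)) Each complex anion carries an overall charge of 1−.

Both ions are complex: the cation is named first with the plain metal name, the anion second with the -ate form; each ion's ligands are alphabetised independently.
The complex anion is given as 1−; its ligand charges sum to -2, so Ag = +1.
With 2 anions per cation, the cation must be 2×1 = 2+.
Cation: ligand charges sum to -3; for the ion to be 2+, Nb = +5.

amminebis(glycinato)iodoniobium(V) azidocyanoargentate(I)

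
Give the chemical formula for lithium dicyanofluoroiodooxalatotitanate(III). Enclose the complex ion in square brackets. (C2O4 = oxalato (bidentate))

Li3[Ti(C2O4)(CN)2FI]

Ligands: 1 fluoro (F, -1), 2 cyano (CN, -1), 1 oxalato (C2O4, -2), 1 iodo (I, -1). Ligand charge sum = -6.
With Ti in oxidation state +3, the complex ion is [Ti...]^3−.
Charge balance with lithium (+1) requires 1 complex ion per 3 lithium.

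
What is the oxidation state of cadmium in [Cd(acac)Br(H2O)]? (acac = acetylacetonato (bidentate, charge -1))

No counter-ion: the bracketed complex is neutral.
Ligand charges: 1×acac = -1; 1×Br = -1; 1×H2O neutral; sum -2.
Cd + (-2) = 0 ⇒ Cd is +2.

+2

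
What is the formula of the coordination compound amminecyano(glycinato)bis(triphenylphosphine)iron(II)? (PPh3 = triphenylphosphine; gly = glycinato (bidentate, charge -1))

Ligands: 1 ammine (NH3, neutral), 2 triphenylphosphine (PPh3, neutral), 1 glycinato (gly, -1), 1 cyano (CN, -1). Ligand charge sum = -2.
With Fe in oxidation state +2, the complex ion is [Fe...].

[Fe(CN)(gly)(NH3)(PPh3)2]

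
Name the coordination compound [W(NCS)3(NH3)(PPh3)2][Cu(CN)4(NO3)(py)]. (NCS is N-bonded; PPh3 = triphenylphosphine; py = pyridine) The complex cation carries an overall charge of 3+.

Both ions are complex: the cation is named first with the plain metal name, the anion second with the -ate form; each ion's ligands are alphabetised independently.
The complex cation is given as 3+; its ligand charges sum to -3, so W = +6.
A 1:1 salt means the anion carries the equal and opposite charge, 3−.
Anion: ligand charges sum to -5; for the ion to be 3−, Cu = +2.

amminetriisothiocyanatobis(triphenylphosphine)tungsten(VI) tetracyanonitrato(pyridine)cuprate(II)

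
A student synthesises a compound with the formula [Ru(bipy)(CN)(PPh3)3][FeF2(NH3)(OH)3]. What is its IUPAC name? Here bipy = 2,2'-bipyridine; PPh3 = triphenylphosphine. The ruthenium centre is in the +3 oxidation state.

Ru is given as +3; the cation's ligand charges sum to -1, so the complex cation is 2+.
A 1:1 salt means the anion carries the equal and opposite charge, 2−.
Anion: ligand charges sum to -5; for the ion to be 2−, Fe = +3.

(2,2'-bipyridine)cyanotris(triphenylphosphine)ruthenium(III) amminedifluorotrihydroxoferrate(III)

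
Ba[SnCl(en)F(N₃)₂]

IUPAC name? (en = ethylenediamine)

The 1 barium counter-ion carries a total charge of +2, so each complex ion is 2−.
Ligand charges: 1×ethylenediamine (neutral), 2×azido (-1 each), 1×chloro (-1 each), 1×fluoro (-1 each); total -4. So Sn + (-4) = 2−, giving Sn = +2.
Ligands are named alphabetically: azido before chloro before ethylenediamine before fluoro.
The complex ion is anionic, so tin takes the -ate form stannate(II).

barium diazidochloro(ethylenediamine)fluorostannate(II)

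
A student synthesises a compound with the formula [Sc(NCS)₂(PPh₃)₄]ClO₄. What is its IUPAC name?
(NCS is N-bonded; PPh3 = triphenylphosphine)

The 1 perchlorate counter-ion carries a total charge of -1, so each complex ion is 1+.
Ligand charges: 2×isothiocyanato (-1 each), 4×triphenylphosphine (neutral); total -2. So Sc + (-2) = 1+, giving Sc = +3.
Ligands are named alphabetically: isothiocyanato before triphenylphosphine.

diisothiocyanatotetrakis(triphenylphosphine)scandium(III) perchlorate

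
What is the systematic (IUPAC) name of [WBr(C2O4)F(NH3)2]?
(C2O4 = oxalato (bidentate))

There is no counter-ion, so the complex is neutral overall.
Ligand charges: 2×ammine (neutral), 1×bromo (-1 each), 1×fluoro (-1 each), 1×oxalato (-2 each); total -4. So W + (-4) = 0, giving W = +4.
Ligands are named alphabetically: ammine before bromo before fluoro before oxalato.

diamminebromofluorooxalatotungsten(IV)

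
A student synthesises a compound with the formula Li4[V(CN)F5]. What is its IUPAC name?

The 4 lithium counter-ions carry a total charge of +4, so each complex ion is 4−.
Ligand charges: 5×fluoro (-1 each), 1×cyano (-1 each); total -6. So V + (-6) = 4−, giving V = +2.
The complex ion is anionic, so vanadium takes the -ate form vanadate(II).

lithium cyanopentafluorovanadate(II)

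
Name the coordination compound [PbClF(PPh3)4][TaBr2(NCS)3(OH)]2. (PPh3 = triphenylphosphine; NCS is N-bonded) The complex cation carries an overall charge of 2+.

The complex cation is given as 2+; its ligand charges sum to -2, so Pb = +4.
With 2 anions per cation, each anion must be 2/2 = 1−.
Anion: ligand charges sum to -6; for the ion to be 1−, Ta = +5.

chlorofluorotetrakis(triphenylphosphine)lead(IV) dibromohydroxotriisothiocyanatotantalate(V)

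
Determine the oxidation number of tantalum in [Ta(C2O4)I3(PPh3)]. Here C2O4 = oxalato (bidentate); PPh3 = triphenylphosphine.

No counter-ion: the bracketed complex is neutral.
Ligand charges: 1×C2O4 = -2; 3×I = -3; 1×PPh3 neutral; sum -5.
Ta + (-5) = 0 ⇒ Ta is +5.

+5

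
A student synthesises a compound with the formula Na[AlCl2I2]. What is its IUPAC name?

sodium dichlorodiiodoaluminate(III)

The 1 sodium counter-ion carries a total charge of +1, so each complex ion is 1−.
Ligand charges: 2×iodo (-1 each), 2×chloro (-1 each); total -4. So Al + (-4) = 1−, giving Al = +3.
Ligands are named alphabetically: chloro before iodo.
The complex ion is anionic, so aluminium takes the -ate form aluminate(III).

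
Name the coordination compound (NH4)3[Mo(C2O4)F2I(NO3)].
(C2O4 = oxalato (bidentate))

The 3 ammonium counter-ions carry a total charge of +3, so each complex ion is 3−.
Ligand charges: 1×oxalato (-2 each), 1×iodo (-1 each), 1×nitrato (-1 each), 2×fluoro (-1 each); total -6. So Mo + (-6) = 3−, giving Mo = +3.
Ligands are named alphabetically: fluoro before iodo before nitrato before oxalato.
The complex ion is anionic, so molybdenum takes the -ate form molybdate(III).

ammonium difluoroiodonitratooxalatomolybdate(III)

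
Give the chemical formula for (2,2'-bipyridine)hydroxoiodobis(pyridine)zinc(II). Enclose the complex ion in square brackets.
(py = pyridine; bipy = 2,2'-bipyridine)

[Zn(bipy)I(OH)(py)2]

Ligands: 2 pyridine (py, neutral), 1 2,2'-bipyridine (bipy, neutral), 1 hydroxo (OH, -1), 1 iodo (I, -1). Ligand charge sum = -2.
With Zn in oxidation state +2, the complex ion is [Zn...].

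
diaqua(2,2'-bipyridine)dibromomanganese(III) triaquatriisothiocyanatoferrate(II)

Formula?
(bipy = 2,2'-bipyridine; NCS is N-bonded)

[Mn(bipy)Br2(H2O)2][Fe(H2O)3(NCS)3]

Cation [Mn…]: ligand charges -2, Mn(III) ⇒ ion charge 1+.
Anion [Fe…]: ligand charges -3, Fe(II) ⇒ ion charge 1−.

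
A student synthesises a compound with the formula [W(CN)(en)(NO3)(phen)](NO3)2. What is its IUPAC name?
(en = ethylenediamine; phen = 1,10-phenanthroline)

The 2 nitrate counter-ions carry a total charge of -2, so each complex ion is 2+.
Ligand charges: 1×ethylenediamine (neutral), 1×nitrato (-1 each), 1×1,10-phenanthroline (neutral), 1×cyano (-1 each); total -2. So W + (-2) = 2+, giving W = +4.
Ligands are named alphabetically: cyano before ethylenediamine before nitrato before phenanthroline.

cyano(ethylenediamine)nitrato(1,10-phenanthroline)tungsten(IV) nitrate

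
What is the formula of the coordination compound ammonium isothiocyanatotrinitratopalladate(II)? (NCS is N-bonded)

Ligands: 1 isothiocyanato (NCS, -1), 3 nitrato (NO3, -1). Ligand charge sum = -4.
With Pd in oxidation state +2, the complex ion is [Pd...]^2−.
Charge balance with ammonium (+1) requires 1 complex ion per 2 ammonium.

(NH4)2[Pd(NCS)(NO3)3]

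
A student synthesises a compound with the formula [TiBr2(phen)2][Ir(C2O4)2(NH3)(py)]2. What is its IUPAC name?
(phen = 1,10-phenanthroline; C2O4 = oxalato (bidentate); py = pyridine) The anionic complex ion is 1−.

The complex anion is given as 1−; its ligand charges sum to -4, so Ir = +3.
With 2 anions per cation, the cation must be 2×1 = 2+.
Cation: ligand charges sum to -2; for the ion to be 2+, Ti = +4.

dibromobis(1,10-phenanthroline)titanium(IV) amminedioxalato(pyridine)iridate(III)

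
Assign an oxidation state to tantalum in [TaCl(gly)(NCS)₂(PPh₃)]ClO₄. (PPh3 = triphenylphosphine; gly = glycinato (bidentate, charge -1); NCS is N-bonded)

+5

1 perchlorate outside the brackets (-1 each) → the complex ion is 1+.
Ligand charges: 1×PPh3 neutral; 1×gly = -1; 1×Cl = -1; 2×NCS = -2; sum -4.
Ta + (-4) = 1+ ⇒ Ta is +5.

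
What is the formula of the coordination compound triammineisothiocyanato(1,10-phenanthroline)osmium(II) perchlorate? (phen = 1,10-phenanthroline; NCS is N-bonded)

[Os(NCS)(NH3)3(phen)]ClO4

Ligands: 1 1,10-phenanthroline (phen, neutral), 1 isothiocyanato (NCS, -1), 3 ammine (NH3, neutral). Ligand charge sum = -1.
Charge balance with perchlorate (-1) requires 1 complex ion per 1 perchlorate.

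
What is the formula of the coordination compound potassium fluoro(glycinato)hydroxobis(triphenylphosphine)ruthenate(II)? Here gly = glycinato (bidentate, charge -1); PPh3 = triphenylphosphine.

K[RuF(gly)(OH)(PPh3)2]

Ligands: 1 fluoro (F, -1), 1 glycinato (gly, -1), 2 triphenylphosphine (PPh3, neutral), 1 hydroxo (OH, -1). Ligand charge sum = -3.
Charge balance with potassium (+1) requires 1 complex ion per 1 potassium.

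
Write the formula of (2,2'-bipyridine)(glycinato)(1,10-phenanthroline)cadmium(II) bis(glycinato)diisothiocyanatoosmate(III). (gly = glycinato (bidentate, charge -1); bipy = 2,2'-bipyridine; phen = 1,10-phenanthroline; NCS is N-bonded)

[Cd(bipy)(gly)(phen)][Os(gly)2(NCS)2]

Cation [Cd…]: ligand charges -1, Cd(II) ⇒ ion charge 1+.
Anion [Os…]: ligand charges -4, Os(III) ⇒ ion charge 1−.
One 1+ cation balances one 1− anion.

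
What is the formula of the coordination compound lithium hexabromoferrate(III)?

Ligands: 6 bromo (Br, -1). Ligand charge sum = -6.
Charge balance with lithium (+1) requires 1 complex ion per 3 lithium.

Li3[FeBr6]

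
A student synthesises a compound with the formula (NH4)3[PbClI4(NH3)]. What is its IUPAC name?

ammonium amminechlorotetraiodoplumbate(II)

The 3 ammonium counter-ions carry a total charge of +3, so each complex ion is 3−.
Ligand charges: 4×iodo (-1 each), 1×ammine (neutral), 1×chloro (-1 each); total -5. So Pb + (-5) = 3−, giving Pb = +2.
The complex ion is anionic, so lead takes the -ate form plumbate(II).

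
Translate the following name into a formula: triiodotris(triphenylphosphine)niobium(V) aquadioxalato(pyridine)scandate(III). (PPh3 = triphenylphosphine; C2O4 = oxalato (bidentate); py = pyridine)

[NbI3(PPh3)3][Sc(C2O4)2(H2O)(py)]2

Cation [Nb…]: ligand charges -3, Nb(V) ⇒ ion charge 2+.
Anion [Sc…]: ligand charges -4, Sc(III) ⇒ ion charge 1−.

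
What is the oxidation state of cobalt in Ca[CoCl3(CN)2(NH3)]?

1 calcium outside the brackets (+2 each) → the complex ion is 2−.
Ligand charges: 2×CN = -2; 1×NH3 neutral; 3×Cl = -3; sum -5.
Co + (-5) = 2− ⇒ Co is +3.

+3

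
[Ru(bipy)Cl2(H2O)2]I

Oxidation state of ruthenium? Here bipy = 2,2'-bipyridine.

+3

1 iodide outside the brackets (-1 each) → the complex ion is 1+.
Ligand charges: 2×H2O neutral; 2×Cl = -2; 1×bipy neutral; sum -2.
Ru + (-2) = 1+ ⇒ Ru is +3.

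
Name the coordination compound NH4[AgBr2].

ammonium dibromoargentate(I)

The 1 ammonium counter-ion carries a total charge of +1, so each complex ion is 1−.
Ligand charges: 2×bromo (-1 each); total -2. So Ag + (-2) = 1−, giving Ag = +1.
The complex ion is anionic, so silver takes the -ate form argentate(I).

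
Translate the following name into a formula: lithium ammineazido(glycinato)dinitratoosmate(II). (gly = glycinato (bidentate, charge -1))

Li2[Os(gly)(N3)(NH3)(NO3)2]

Ligands: 1 glycinato (gly, -1), 1 azido (N3, -1), 1 ammine (NH3, neutral), 2 nitrato (NO3, -1). Ligand charge sum = -4.
Charge balance with lithium (+1) requires 1 complex ion per 2 lithium.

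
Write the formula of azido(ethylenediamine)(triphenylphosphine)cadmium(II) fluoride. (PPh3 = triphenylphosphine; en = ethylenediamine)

[Cd(en)(N3)(PPh3)]F

Ligands: 1 triphenylphosphine (PPh3, neutral), 1 azido (N3, -1), 1 ethylenediamine (en, neutral). Ligand charge sum = -1.
With Cd in oxidation state +2, the complex ion is [Cd...]^1+.
Charge balance with fluoride (-1) requires 1 complex ion per 1 fluoride.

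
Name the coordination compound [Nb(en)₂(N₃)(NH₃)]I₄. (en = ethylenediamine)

ammineazidobis(ethylenediamine)niobium(V) iodide

The 4 iodide counter-ions carry a total charge of -4, so each complex ion is 4+.
Ligand charges: 2×ethylenediamine (neutral), 1×ammine (neutral), 1×azido (-1 each); total -1. So Nb + (-1) = 4+, giving Nb = +5.
Ligands are named alphabetically: ammine before azido before ethylenediamine.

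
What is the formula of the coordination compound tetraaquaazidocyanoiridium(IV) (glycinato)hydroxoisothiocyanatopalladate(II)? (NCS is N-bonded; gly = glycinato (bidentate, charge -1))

[Ir(CN)(H2O)4(N3)][Pd(gly)(NCS)(OH)]2

Cation [Ir…]: ligand charges -2, Ir(IV) ⇒ ion charge 2+.
Anion [Pd…]: ligand charges -3, Pd(II) ⇒ ion charge 1−.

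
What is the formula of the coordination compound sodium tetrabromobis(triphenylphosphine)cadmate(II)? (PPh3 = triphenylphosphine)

Ligands: 2 triphenylphosphine (PPh3, neutral), 4 bromo (Br, -1). Ligand charge sum = -4.
Charge balance with sodium (+1) requires 1 complex ion per 2 sodium.

Na2[CdBr4(PPh3)2]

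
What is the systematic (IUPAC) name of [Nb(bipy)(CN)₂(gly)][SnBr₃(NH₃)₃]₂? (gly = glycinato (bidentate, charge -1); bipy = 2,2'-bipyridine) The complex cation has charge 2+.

Both ions are complex: the cation is named first with the plain metal name, the anion second with the -ate form; each ion's ligands are alphabetised independently.
The complex cation is given as 2+; its ligand charges sum to -3, so Nb = +5.
With 2 anions per cation, each anion must be 2/2 = 1−.
Anion: ligand charges sum to -3; for the ion to be 1−, Sn = +2.

(2,2'-bipyridine)dicyano(glycinato)niobium(V) triamminetribromostannate(II)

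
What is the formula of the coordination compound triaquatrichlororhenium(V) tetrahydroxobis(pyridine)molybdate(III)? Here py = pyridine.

[ReCl3(H2O)3][Mo(OH)4(py)2]2

Cation [Re…]: ligand charges -3, Re(V) ⇒ ion charge 2+.
Anion [Mo…]: ligand charges -4, Mo(III) ⇒ ion charge 1−.
One 2+ cation requires 2 of the 1− anion.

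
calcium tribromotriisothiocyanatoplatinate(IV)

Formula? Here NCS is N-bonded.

Ligands: 3 bromo (Br, -1), 3 isothiocyanato (NCS, -1). Ligand charge sum = -6.
With Pt in oxidation state +4, the complex ion is [Pt...]^2−.
Charge balance with calcium (+2) requires 1 complex ion per 1 calcium.

Ca[PtBr3(NCS)3]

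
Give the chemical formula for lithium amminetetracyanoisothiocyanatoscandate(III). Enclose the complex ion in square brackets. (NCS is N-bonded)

Ligands: 1 ammine (NH3, neutral), 4 cyano (CN, -1), 1 isothiocyanato (NCS, -1). Ligand charge sum = -5.
With Sc in oxidation state +3, the complex ion is [Sc...]^2−.
Charge balance with lithium (+1) requires 1 complex ion per 2 lithium.

Li2[Sc(CN)4(NCS)(NH3)]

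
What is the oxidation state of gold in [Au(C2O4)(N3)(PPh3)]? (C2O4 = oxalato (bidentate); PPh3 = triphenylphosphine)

No counter-ion: the bracketed complex is neutral.
Ligand charges: 1×C2O4 = -2; 1×N3 = -1; 1×PPh3 neutral; sum -3.
Au + (-3) = 0 ⇒ Au is +3.

+3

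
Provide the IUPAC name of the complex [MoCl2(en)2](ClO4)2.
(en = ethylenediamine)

dichlorobis(ethylenediamine)molybdenum(IV) perchlorate

The 2 perchlorate counter-ions carry a total charge of -2, so each complex ion is 2+.
Ligand charges: 2×ethylenediamine (neutral), 2×chloro (-1 each); total -2. So Mo + (-2) = 2+, giving Mo = +4.
Ligands are named alphabetically: chloro before ethylenediamine.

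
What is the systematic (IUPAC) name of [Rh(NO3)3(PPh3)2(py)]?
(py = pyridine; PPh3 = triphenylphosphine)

trinitrato(pyridine)bis(triphenylphosphine)rhodium(III)

There is no counter-ion, so the complex is neutral overall.
Ligand charges: 1×pyridine (neutral), 3×nitrato (-1 each), 2×triphenylphosphine (neutral); total -3. So Rh + (-3) = 0, giving Rh = +3.
Ligands are named alphabetically: nitrato before pyridine before triphenylphosphine.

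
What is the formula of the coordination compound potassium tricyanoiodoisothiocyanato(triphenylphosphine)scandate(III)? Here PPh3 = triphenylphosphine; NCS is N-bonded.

K2[Sc(CN)3I(NCS)(PPh3)]

Ligands: 1 triphenylphosphine (PPh3, neutral), 1 isothiocyanato (NCS, -1), 3 cyano (CN, -1), 1 iodo (I, -1). Ligand charge sum = -5.
Charge balance with potassium (+1) requires 1 complex ion per 2 potassium.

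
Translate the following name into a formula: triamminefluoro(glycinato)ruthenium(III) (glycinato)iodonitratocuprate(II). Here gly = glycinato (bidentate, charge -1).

Cation [Ru…]: ligand charges -2, Ru(III) ⇒ ion charge 1+.
Anion [Cu…]: ligand charges -3, Cu(II) ⇒ ion charge 1−.

[RuF(gly)(NH3)3][Cu(gly)I(NO3)]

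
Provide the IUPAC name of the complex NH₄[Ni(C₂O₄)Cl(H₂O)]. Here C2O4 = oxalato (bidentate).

The 1 ammonium counter-ion carries a total charge of +1, so each complex ion is 1−.
Ligand charges: 1×oxalato (-2 each), 1×chloro (-1 each), 1×aqua (neutral); total -3. So Ni + (-3) = 1−, giving Ni = +2.
Ligands are named alphabetically: aqua before chloro before oxalato.
The complex ion is anionic, so nickel takes the -ate form nickelate(II).

ammonium aquachlorooxalatonickelate(II)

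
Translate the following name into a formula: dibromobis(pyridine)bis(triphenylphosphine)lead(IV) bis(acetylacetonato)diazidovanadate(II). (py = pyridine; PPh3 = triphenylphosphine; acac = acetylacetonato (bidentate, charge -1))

Cation [Pb…]: ligand charges -2, Pb(IV) ⇒ ion charge 2+.
Anion [V…]: ligand charges -4, V(II) ⇒ ion charge 2−.
One 2+ cation balances one 2− anion.

[PbBr2(PPh3)2(py)2][V(acac)2(N3)2]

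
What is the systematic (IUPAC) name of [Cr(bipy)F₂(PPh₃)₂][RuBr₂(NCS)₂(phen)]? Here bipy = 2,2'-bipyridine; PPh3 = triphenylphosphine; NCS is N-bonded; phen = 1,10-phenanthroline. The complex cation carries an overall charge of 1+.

(2,2'-bipyridine)difluorobis(triphenylphosphine)chromium(III) dibromodiisothiocyanato(1,10-phenanthroline)ruthenate(III)

The complex cation is given as 1+; its ligand charges sum to -2, so Cr = +3.
A 1:1 salt means the anion carries the equal and opposite charge, 1−.
Anion: ligand charges sum to -4; for the ion to be 1−, Ru = +3.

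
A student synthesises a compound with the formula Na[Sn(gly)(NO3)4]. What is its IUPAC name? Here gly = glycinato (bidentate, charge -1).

The 1 sodium counter-ion carries a total charge of +1, so each complex ion is 1−.
Ligand charges: 1×glycinato (-1 each), 4×nitrato (-1 each); total -5. So Sn + (-5) = 1−, giving Sn = +4.
Ligands are named alphabetically: glycinato before nitrato.
The complex ion is anionic, so tin takes the -ate form stannate(IV).

sodium (glycinato)tetranitratostannate(IV)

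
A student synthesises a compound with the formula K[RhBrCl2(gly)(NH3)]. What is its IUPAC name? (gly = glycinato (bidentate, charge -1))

The 1 potassium counter-ion carries a total charge of +1, so each complex ion is 1−.
Ligand charges: 1×bromo (-1 each), 2×chloro (-1 each), 1×ammine (neutral), 1×glycinato (-1 each); total -4. So Rh + (-4) = 1−, giving Rh = +3.
Ligands are named alphabetically: ammine before bromo before chloro before glycinato.
The complex ion is anionic, so rhodium takes the -ate form rhodate(III).

potassium amminebromodichloro(glycinato)rhodate(III)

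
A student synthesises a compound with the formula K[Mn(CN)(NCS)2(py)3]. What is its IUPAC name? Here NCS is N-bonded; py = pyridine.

The 1 potassium counter-ion carries a total charge of +1, so each complex ion is 1−.
Ligand charges: 2×isothiocyanato (-1 each), 1×cyano (-1 each), 3×pyridine (neutral); total -3. So Mn + (-3) = 1−, giving Mn = +2.
Ligands are named alphabetically: cyano before isothiocyanato before pyridine.
The complex ion is anionic, so manganese takes the -ate form manganate(II).

potassium cyanodiisothiocyanatotris(pyridine)manganate(II)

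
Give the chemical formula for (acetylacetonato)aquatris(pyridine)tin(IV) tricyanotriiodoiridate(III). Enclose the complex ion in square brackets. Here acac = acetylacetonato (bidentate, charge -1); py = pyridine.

[Sn(acac)(H2O)(py)3][Ir(CN)3I3]

Cation [Sn…]: ligand charges -1, Sn(IV) ⇒ ion charge 3+.
Anion [Ir…]: ligand charges -6, Ir(III) ⇒ ion charge 3−.
One 3+ cation balances one 3− anion.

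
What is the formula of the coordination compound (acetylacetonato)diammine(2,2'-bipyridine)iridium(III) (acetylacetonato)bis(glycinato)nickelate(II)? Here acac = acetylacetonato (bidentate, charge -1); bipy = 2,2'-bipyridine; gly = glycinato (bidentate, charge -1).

Cation [Ir…]: ligand charges -1, Ir(III) ⇒ ion charge 2+.
Anion [Ni…]: ligand charges -3, Ni(II) ⇒ ion charge 1−.
One 2+ cation requires 2 of the 1− anion.

[Ir(acac)(bipy)(NH3)2][Ni(acac)(gly)2]2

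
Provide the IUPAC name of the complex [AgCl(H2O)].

aquachlorosilver(I)

There is no counter-ion, so the complex is neutral overall.
Ligand charges: 1×chloro (-1 each), 1×aqua (neutral); total -1. So Ag + (-1) = 0, giving Ag = +1.
Ligands are named alphabetically: aqua before chloro.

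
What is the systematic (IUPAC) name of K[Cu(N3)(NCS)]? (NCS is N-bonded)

potassium azidoisothiocyanatocuprate(I)

The 1 potassium counter-ion carries a total charge of +1, so each complex ion is 1−.
Ligand charges: 1×azido (-1 each), 1×isothiocyanato (-1 each); total -2. So Cu + (-2) = 1−, giving Cu = +1.
Ligands are named alphabetically: azido before isothiocyanato.
The complex ion is anionic, so copper takes the -ate form cuprate(I).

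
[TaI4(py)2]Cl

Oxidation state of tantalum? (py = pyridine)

+5

1 chloride outside the brackets (-1 each) → the complex ion is 1+.
Ligand charges: 4×I = -4; 2×py neutral; sum -4.
Ta + (-4) = 1+ ⇒ Ta is +5.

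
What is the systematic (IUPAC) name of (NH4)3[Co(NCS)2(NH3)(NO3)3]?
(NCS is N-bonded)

ammonium amminediisothiocyanatotrinitratocobaltate(II)

The 3 ammonium counter-ions carry a total charge of +3, so each complex ion is 3−.
Ligand charges: 3×nitrato (-1 each), 1×ammine (neutral), 2×isothiocyanato (-1 each); total -5. So Co + (-5) = 3−, giving Co = +2.
Ligands are named alphabetically: ammine before isothiocyanato before nitrato.
The complex ion is anionic, so cobalt takes the -ate form cobaltate(II).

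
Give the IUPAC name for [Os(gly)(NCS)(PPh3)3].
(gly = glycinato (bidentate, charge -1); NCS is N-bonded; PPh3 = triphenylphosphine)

(glycinato)isothiocyanatotris(triphenylphosphine)osmium(II)

There is no counter-ion, so the complex is neutral overall.
Ligand charges: 1×glycinato (-1 each), 1×isothiocyanato (-1 each), 3×triphenylphosphine (neutral); total -2. So Os + (-2) = 0, giving Os = +2.
Ligands are named alphabetically: glycinato before isothiocyanato before triphenylphosphine.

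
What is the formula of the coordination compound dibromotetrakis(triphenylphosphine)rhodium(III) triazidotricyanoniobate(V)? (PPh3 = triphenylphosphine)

Cation [Rh…]: ligand charges -2, Rh(III) ⇒ ion charge 1+.
Anion [Nb…]: ligand charges -6, Nb(V) ⇒ ion charge 1−.

[RhBr2(PPh3)4][Nb(CN)3(N3)3]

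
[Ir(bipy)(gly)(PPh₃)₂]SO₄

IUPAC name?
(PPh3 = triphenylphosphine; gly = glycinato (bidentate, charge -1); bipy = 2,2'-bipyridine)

The 1 sulfate counter-ion carries a total charge of -2, so each complex ion is 2+.
Ligand charges: 2×triphenylphosphine (neutral), 1×glycinato (-1 each), 1×2,2'-bipyridine (neutral); total -1. So Ir + (-1) = 2+, giving Ir = +3.
Ligands are named alphabetically: bipyridine before glycinato before triphenylphosphine.

(2,2'-bipyridine)(glycinato)bis(triphenylphosphine)iridium(III) sulfate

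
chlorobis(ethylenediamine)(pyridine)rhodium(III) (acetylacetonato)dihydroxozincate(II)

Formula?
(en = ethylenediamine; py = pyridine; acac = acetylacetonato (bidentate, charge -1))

[RhCl(en)2(py)][Zn(acac)(OH)2]2

Cation [Rh…]: ligand charges -1, Rh(III) ⇒ ion charge 2+.
Anion [Zn…]: ligand charges -3, Zn(II) ⇒ ion charge 1−.
One 2+ cation requires 2 of the 1− anion.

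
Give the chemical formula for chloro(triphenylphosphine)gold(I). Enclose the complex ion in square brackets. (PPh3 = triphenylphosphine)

Ligands: 1 triphenylphosphine (PPh3, neutral), 1 chloro (Cl, -1). Ligand charge sum = -1.
With Au in oxidation state +1, the complex ion is [Au...].

[AuCl(PPh3)]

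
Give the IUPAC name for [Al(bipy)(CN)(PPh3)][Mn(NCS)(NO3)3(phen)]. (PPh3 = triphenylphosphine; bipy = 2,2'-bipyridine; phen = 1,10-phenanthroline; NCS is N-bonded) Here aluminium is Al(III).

(2,2'-bipyridine)cyano(triphenylphosphine)aluminium(III) isothiocyanatotrinitrato(1,10-phenanthroline)manganate(II)

Both ions are complex: the cation is named first with the plain metal name, the anion second with the -ate form; each ion's ligands are alphabetised independently.
Al is given as +3; the cation's ligand charges sum to -1, so the complex cation is 2+.
A 1:1 salt means the anion carries the equal and opposite charge, 2−.
Anion: ligand charges sum to -4; for the ion to be 2−, Mn = +2.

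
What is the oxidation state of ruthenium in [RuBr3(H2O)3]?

No counter-ion: the bracketed complex is neutral.
Ligand charges: 3×H2O neutral; 3×Br = -3; sum -3.
Ru + (-3) = 0 ⇒ Ru is +3.

+3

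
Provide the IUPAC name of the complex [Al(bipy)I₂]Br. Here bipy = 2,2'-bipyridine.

(2,2'-bipyridine)diiodoaluminium(III) bromide

The 1 bromide counter-ion carries a total charge of -1, so each complex ion is 1+.
Ligand charges: 2×iodo (-1 each), 1×2,2'-bipyridine (neutral); total -2. So Al + (-2) = 1+, giving Al = +3.
Ligands are named alphabetically: bipyridine before iodo.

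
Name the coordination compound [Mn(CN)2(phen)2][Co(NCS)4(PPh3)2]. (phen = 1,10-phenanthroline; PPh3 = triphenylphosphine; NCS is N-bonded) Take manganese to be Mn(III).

dicyanobis(1,10-phenanthroline)manganese(III) tetraisothiocyanatobis(triphenylphosphine)cobaltate(III)

Mn is given as +3; the cation's ligand charges sum to -2, so the complex cation is 1+.
A 1:1 salt means the anion carries the equal and opposite charge, 1−.
Anion: ligand charges sum to -4; for the ion to be 1−, Co = +3.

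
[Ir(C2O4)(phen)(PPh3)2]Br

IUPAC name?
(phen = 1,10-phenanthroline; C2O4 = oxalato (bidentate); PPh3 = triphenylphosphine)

The 1 bromide counter-ion carries a total charge of -1, so each complex ion is 1+.
Ligand charges: 1×1,10-phenanthroline (neutral), 1×oxalato (-2 each), 2×triphenylphosphine (neutral); total -2. So Ir + (-2) = 1+, giving Ir = +3.
Ligands are named alphabetically: oxalato before phenanthroline before triphenylphosphine.

oxalato(1,10-phenanthroline)bis(triphenylphosphine)iridium(III) bromide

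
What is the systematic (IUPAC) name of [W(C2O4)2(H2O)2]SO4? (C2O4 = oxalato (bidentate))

diaquadioxalatotungsten(VI) sulfate

The 1 sulfate counter-ion carries a total charge of -2, so each complex ion is 2+.
Ligand charges: 2×aqua (neutral), 2×oxalato (-2 each); total -4. So W + (-4) = 2+, giving W = +6.
Ligands are named alphabetically: aqua before oxalato.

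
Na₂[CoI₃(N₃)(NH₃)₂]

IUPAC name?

The 2 sodium counter-ions carry a total charge of +2, so each complex ion is 2−.
Ligand charges: 3×iodo (-1 each), 2×ammine (neutral), 1×azido (-1 each); total -4. So Co + (-4) = 2−, giving Co = +2.
Ligands are named alphabetically: ammine before azido before iodo.
The complex ion is anionic, so cobalt takes the -ate form cobaltate(II).

sodium diammineazidotriiodocobaltate(II)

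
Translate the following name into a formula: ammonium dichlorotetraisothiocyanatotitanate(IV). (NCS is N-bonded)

Ligands: 2 chloro (Cl, -1), 4 isothiocyanato (NCS, -1). Ligand charge sum = -6.
With Ti in oxidation state +4, the complex ion is [Ti...]^2−.
Charge balance with ammonium (+1) requires 1 complex ion per 2 ammonium.

(NH4)2[TiCl2(NCS)4]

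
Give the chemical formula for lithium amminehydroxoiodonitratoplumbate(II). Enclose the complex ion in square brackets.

Li[PbI(NH3)(NO3)(OH)]

Ligands: 1 ammine (NH3, neutral), 1 iodo (I, -1), 1 hydroxo (OH, -1), 1 nitrato (NO3, -1). Ligand charge sum = -3.
With Pb in oxidation state +2, the complex ion is [Pb...]^1−.
Charge balance with lithium (+1) requires 1 complex ion per 1 lithium.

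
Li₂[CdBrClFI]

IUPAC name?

The 2 lithium counter-ions carry a total charge of +2, so each complex ion is 2−.
Ligand charges: 1×fluoro (-1 each), 1×iodo (-1 each), 1×bromo (-1 each), 1×chloro (-1 each); total -4. So Cd + (-4) = 2−, giving Cd = +2.
The complex ion is anionic, so cadmium takes the -ate form cadmate(II).

lithium bromochlorofluoroiodocadmate(II)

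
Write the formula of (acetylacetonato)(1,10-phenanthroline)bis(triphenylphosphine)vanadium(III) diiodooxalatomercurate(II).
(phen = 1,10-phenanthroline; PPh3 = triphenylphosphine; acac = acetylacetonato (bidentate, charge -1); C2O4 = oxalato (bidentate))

[V(acac)(phen)(PPh3)2][Hg(C2O4)I2]

Cation [V…]: ligand charges -1, V(III) ⇒ ion charge 2+.
Anion [Hg…]: ligand charges -4, Hg(II) ⇒ ion charge 2−.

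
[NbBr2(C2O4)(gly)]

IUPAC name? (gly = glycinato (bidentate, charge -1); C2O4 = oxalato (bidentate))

dibromo(glycinato)oxalatoniobium(V)

There is no counter-ion, so the complex is neutral overall.
Ligand charges: 1×glycinato (-1 each), 2×bromo (-1 each), 1×oxalato (-2 each); total -5. So Nb + (-5) = 0, giving Nb = +5.
Ligands are named alphabetically: bromo before glycinato before oxalato.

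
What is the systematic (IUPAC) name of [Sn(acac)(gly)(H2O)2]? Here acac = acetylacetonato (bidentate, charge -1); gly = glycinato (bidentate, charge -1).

(acetylacetonato)diaqua(glycinato)tin(II)

There is no counter-ion, so the complex is neutral overall.
Ligand charges: 1×acetylacetonato (-1 each), 1×glycinato (-1 each), 2×aqua (neutral); total -2. So Sn + (-2) = 0, giving Sn = +2.
Ligands are named alphabetically: acetylacetonato before aqua before glycinato.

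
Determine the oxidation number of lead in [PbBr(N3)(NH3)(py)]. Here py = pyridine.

No counter-ion: the bracketed complex is neutral.
Ligand charges: 1×N3 = -1; 1×NH3 neutral; 1×Br = -1; 1×py neutral; sum -2.
Pb + (-2) = 0 ⇒ Pb is +2.

+2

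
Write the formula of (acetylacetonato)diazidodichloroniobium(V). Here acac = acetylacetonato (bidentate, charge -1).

[Nb(acac)Cl2(N3)2]

Ligands: 2 chloro (Cl, -1), 1 acetylacetonato (acac, -1), 2 azido (N3, -1). Ligand charge sum = -5.
With Nb in oxidation state +5, the complex ion is [Nb...].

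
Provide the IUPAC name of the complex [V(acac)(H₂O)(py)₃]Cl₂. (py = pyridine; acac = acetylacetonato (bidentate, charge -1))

(acetylacetonato)aquatris(pyridine)vanadium(III) chloride

The 2 chloride counter-ions carry a total charge of -2, so each complex ion is 2+.
Ligand charges: 1×aqua (neutral), 3×pyridine (neutral), 1×acetylacetonato (-1 each); total -1. So V + (-1) = 2+, giving V = +3.
Ligands are named alphabetically: acetylacetonato before aqua before pyridine.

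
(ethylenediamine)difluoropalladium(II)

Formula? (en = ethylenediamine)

[Pd(en)F2]

Ligands: 1 ethylenediamine (en, neutral), 2 fluoro (F, -1). Ligand charge sum = -2.
With Pd in oxidation state +2, the complex ion is [Pd...].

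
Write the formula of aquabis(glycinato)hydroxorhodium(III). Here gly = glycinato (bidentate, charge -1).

[Rh(gly)2(H2O)(OH)]

Ligands: 2 glycinato (gly, -1), 1 aqua (H2O, neutral), 1 hydroxo (OH, -1). Ligand charge sum = -3.
With Rh in oxidation state +3, the complex ion is [Rh...].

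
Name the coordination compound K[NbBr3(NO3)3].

The 1 potassium counter-ion carries a total charge of +1, so each complex ion is 1−.
Ligand charges: 3×bromo (-1 each), 3×nitrato (-1 each); total -6. So Nb + (-6) = 1−, giving Nb = +5.
Ligands are named alphabetically: bromo before nitrato.
The complex ion is anionic, so niobium takes the -ate form niobate(V).

potassium tribromotrinitratoniobate(V)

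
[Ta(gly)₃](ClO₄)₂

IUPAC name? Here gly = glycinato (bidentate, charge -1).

tris(glycinato)tantalum(V) perchlorate

The 2 perchlorate counter-ions carry a total charge of -2, so each complex ion is 2+.
Ligand charges: 3×glycinato (-1 each); total -3. So Ta + (-3) = 2+, giving Ta = +5.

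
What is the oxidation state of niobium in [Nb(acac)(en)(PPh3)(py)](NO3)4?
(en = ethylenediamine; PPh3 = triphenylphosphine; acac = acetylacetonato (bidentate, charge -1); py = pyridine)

4 nitrate outside the brackets (-1 each) → the complex ion is 4+.
Ligand charges: 1×en neutral; 1×PPh3 neutral; 1×acac = -1; 1×py neutral; sum -1.
Nb + (-1) = 4+ ⇒ Nb is +5.

+5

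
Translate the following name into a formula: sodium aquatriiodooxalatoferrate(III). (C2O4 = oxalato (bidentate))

Na2[Fe(C2O4)(H2O)I3]

Ligands: 1 aqua (H2O, neutral), 3 iodo (I, -1), 1 oxalato (C2O4, -2). Ligand charge sum = -5.
With Fe in oxidation state +3, the complex ion is [Fe...]^2−.
Charge balance with sodium (+1) requires 1 complex ion per 2 sodium.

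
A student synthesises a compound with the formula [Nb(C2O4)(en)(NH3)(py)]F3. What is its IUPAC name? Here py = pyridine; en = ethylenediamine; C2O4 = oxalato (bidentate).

The 3 fluoride counter-ions carry a total charge of -3, so each complex ion is 3+.
Ligand charges: 1×pyridine (neutral), 1×ammine (neutral), 1×ethylenediamine (neutral), 1×oxalato (-2 each); total -2. So Nb + (-2) = 3+, giving Nb = +5.
Ligands are named alphabetically: ammine before ethylenediamine before oxalato before pyridine.

ammine(ethylenediamine)oxalato(pyridine)niobium(V) fluoride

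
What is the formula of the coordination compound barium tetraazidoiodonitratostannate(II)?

Ligands: 4 azido (N3, -1), 1 iodo (I, -1), 1 nitrato (NO3, -1). Ligand charge sum = -6.
Charge balance with barium (+2) requires 1 complex ion per 2 barium.

Ba2[SnI(N3)4(NO3)]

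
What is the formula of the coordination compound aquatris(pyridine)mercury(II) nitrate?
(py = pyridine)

Ligands: 1 aqua (H2O, neutral), 3 pyridine (py, neutral). Ligand charge sum = 0.
Charge balance with nitrate (-1) requires 1 complex ion per 2 nitrate.

[Hg(H2O)(py)3](NO3)2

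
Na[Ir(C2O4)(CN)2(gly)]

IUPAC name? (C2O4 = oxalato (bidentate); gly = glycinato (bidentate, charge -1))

The 1 sodium counter-ion carries a total charge of +1, so each complex ion is 1−.
Ligand charges: 1×oxalato (-2 each), 1×glycinato (-1 each), 2×cyano (-1 each); total -5. So Ir + (-5) = 1−, giving Ir = +4.
Ligands are named alphabetically: cyano before glycinato before oxalato.
The complex ion is anionic, so iridium takes the -ate form iridate(IV).

sodium dicyano(glycinato)oxalatoiridate(IV)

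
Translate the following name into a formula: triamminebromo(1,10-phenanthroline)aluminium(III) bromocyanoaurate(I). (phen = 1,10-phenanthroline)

Cation [Al…]: ligand charges -1, Al(III) ⇒ ion charge 2+.
Anion [Au…]: ligand charges -2, Au(I) ⇒ ion charge 1−.

[AlBr(NH3)3(phen)][AuBr(CN)]2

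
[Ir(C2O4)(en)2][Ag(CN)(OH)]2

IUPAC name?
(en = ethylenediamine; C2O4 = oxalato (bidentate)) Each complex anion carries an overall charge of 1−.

bis(ethylenediamine)oxalatoiridium(IV) cyanohydroxoargentate(I)

Both ions are complex: the cation is named first with the plain metal name, the anion second with the -ate form; each ion's ligands are alphabetised independently.
The complex anion is given as 1−; its ligand charges sum to -2, so Ag = +1.
With 2 anions per cation, the cation must be 2×1 = 2+.
Cation: ligand charges sum to -2; for the ion to be 2+, Ir = +4.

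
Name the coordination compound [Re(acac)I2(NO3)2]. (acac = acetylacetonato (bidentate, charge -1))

(acetylacetonato)diiododinitratorhenium(V)

There is no counter-ion, so the complex is neutral overall.
Ligand charges: 2×nitrato (-1 each), 1×acetylacetonato (-1 each), 2×iodo (-1 each); total -5. So Re + (-5) = 0, giving Re = +5.
Ligands are named alphabetically: acetylacetonato before iodo before nitrato.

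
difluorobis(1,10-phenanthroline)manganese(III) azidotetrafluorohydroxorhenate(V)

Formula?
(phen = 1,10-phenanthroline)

Cation [Mn…]: ligand charges -2, Mn(III) ⇒ ion charge 1+.
Anion [Re…]: ligand charges -6, Re(V) ⇒ ion charge 1−.

[MnF2(phen)2][ReF4(N3)(OH)]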